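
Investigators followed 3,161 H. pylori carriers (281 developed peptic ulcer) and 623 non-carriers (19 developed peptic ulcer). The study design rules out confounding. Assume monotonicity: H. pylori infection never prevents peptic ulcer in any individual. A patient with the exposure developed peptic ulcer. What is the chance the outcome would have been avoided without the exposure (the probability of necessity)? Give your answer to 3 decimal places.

PN ≈ 0.657

p₁ = P(outcome | exposed) = 281/3161 = 0.088896
p₀ = P(outcome | unexposed) = 19/623 = 0.030498
Under exogeneity and monotonicity, PN = (p₁ − p₀) / p₁.
PN = (0.088896 − 0.030498) / 0.088896 = 0.058398 / 0.088896 ≈ 0.6569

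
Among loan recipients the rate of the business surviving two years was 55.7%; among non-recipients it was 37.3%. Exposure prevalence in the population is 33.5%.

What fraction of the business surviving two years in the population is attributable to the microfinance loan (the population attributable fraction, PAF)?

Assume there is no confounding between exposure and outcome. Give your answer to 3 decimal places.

p₁ = 0.557, p₀ = 0.373.
Overall risk P(Y=1) = π·p₁ + (1−π)·p₀ = 0.335×0.557 + 0.665×0.373 = 0.43464.
Under exogeneity, PAF = [P(Y=1) − p₀] / P(Y=1).
PAF = (0.43464 − 0.373) / 0.43464 ≈ 0.1418

PAF ≈ 0.142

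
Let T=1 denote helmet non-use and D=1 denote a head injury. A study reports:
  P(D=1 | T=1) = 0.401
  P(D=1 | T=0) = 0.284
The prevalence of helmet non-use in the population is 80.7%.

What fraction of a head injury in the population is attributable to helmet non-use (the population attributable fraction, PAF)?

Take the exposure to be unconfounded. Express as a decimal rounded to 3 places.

Let p₁ = 0.401, p₀ = 0.284.
Overall risk P(Y=1) = π·p₁ + (1−π)·p₀ = 0.807×0.401 + 0.193×0.284 = 0.37842.
Under exogeneity, PAF = [P(Y=1) − p₀] / P(Y=1).
PAF = (0.37842 − 0.284) / 0.37842 ≈ 0.2495

PAF ≈ 0.250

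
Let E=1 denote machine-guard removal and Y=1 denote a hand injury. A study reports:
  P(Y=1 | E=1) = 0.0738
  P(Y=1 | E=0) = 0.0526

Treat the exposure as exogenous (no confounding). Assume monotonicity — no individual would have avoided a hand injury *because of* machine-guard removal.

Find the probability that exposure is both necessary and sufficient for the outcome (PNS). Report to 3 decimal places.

Let p₁ = 0.0738, p₀ = 0.0526.
Under exogeneity and monotonicity, PNS = p₁ − p₀.
PNS = 0.0738 − 0.0526 = 0.0212

PNS ≈ 0.021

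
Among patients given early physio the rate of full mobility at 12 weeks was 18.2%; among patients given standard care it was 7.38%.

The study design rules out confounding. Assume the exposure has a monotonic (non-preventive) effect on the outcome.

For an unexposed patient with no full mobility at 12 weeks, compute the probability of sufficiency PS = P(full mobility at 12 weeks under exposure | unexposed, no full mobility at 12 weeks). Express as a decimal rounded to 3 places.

p₁ = 0.182, p₀ = 0.0738.
Under exogeneity and monotonicity, PS = (p₁ − p₀) / (1 − p₀).
PS = (0.182 − 0.0738) / (1 − 0.0738) = 0.1082 / 0.9262 ≈ 0.1168

PS ≈ 0.117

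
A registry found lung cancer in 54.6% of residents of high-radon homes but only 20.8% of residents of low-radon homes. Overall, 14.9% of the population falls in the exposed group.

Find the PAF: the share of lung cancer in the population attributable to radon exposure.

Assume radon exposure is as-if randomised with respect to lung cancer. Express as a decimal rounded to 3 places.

p₁ = 0.546, p₀ = 0.208.
Overall risk P(Y=1) = π·p₁ + (1−π)·p₀ = 0.149×0.546 + 0.851×0.208 = 0.25836.
Under exogeneity, PAF = [P(Y=1) − p₀] / P(Y=1).
PAF = (0.25836 − 0.208) / 0.25836 ≈ 0.1949

PAF ≈ 0.195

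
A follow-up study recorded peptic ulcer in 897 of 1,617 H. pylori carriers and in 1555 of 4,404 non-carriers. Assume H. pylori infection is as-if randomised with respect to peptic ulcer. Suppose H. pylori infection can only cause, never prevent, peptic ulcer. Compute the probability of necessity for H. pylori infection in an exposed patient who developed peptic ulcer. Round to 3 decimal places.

p₁ = P(outcome | exposed) = 897/1617 = 0.55473
p₀ = P(outcome | unexposed) = 1555/4404 = 0.35309
Under exogeneity and monotonicity, PN = (p₁ − p₀) / p₁.
PN = (0.55473 − 0.35309) / 0.55473 = 0.20164 / 0.55473 ≈ 0.3635

PN ≈ 0.363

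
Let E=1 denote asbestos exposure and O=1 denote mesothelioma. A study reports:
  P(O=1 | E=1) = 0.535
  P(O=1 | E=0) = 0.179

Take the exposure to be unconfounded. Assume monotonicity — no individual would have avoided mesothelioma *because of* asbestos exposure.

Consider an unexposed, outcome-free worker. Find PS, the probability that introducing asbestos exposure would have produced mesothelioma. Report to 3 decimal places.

PS ≈ 0.434

Let p₁ = 0.535, p₀ = 0.179.
Under exogeneity and monotonicity, PS = (p₁ − p₀) / (1 − p₀).
PS = (0.535 − 0.179) / (1 − 0.179) = 0.356 / 0.821 ≈ 0.4336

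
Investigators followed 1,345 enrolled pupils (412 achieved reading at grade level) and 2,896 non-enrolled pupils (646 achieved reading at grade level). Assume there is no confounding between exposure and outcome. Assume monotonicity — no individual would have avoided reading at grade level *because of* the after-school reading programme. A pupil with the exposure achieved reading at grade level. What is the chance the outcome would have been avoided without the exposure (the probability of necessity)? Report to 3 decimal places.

PN ≈ 0.272

p₁ = P(outcome | exposed) = 412/1345 = 0.30632
p₀ = P(outcome | unexposed) = 646/2896 = 0.22307
Under exogeneity and monotonicity, PN = (p₁ − p₀) / p₁.
PN = (0.30632 − 0.22307) / 0.30632 = 0.083253 / 0.30632 ≈ 0.2718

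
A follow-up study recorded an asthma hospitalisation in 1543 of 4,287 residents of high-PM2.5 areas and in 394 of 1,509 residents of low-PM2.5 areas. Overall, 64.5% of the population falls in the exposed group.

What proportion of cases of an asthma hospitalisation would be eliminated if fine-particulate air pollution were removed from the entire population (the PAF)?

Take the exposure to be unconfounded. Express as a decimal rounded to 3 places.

p₁ = P(outcome | exposed) = 1543/4287 = 0.35993
p₀ = P(outcome | unexposed) = 394/1509 = 0.2611
Overall risk P(Y=1) = π·p₁ + (1−π)·p₀ = 0.645×0.35993 + 0.355×0.2611 = 0.32484.
Under exogeneity, PAF = [P(Y=1) − p₀] / P(Y=1).
PAF = (0.32484 − 0.2611) / 0.32484 ≈ 0.1962

PAF ≈ 0.196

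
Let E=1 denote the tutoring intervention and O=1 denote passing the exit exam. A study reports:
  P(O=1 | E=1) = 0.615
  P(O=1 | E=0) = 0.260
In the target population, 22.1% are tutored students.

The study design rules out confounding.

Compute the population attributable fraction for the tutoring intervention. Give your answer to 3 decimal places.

PAF ≈ 0.232

Let p₁ = 0.615, p₀ = 0.26.
Overall risk P(Y=1) = π·p₁ + (1−π)·p₀ = 0.221×0.615 + 0.779×0.26 = 0.33846.
Under exogeneity, PAF = [P(Y=1) − p₀] / P(Y=1).
PAF = (0.33846 − 0.26) / 0.33846 ≈ 0.2318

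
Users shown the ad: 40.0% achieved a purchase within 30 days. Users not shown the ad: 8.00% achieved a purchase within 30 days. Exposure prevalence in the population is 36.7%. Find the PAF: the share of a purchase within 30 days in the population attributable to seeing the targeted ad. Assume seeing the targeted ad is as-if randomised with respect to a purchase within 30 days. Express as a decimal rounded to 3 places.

p₁ = 0.4, p₀ = 0.08.
Overall risk P(Y=1) = π·p₁ + (1−π)·p₀ = 0.367×0.4 + 0.633×0.08 = 0.19744.
Under exogeneity, PAF = [P(Y=1) − p₀] / P(Y=1).
PAF = (0.19744 − 0.08) / 0.19744 ≈ 0.5948

PAF ≈ 0.595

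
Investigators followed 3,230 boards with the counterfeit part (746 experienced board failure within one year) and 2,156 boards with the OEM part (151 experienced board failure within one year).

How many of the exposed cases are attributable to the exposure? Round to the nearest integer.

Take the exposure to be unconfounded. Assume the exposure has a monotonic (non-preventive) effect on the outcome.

p₁ = P(outcome | exposed) = 746/3230 = 0.23096
p₀ = P(outcome | unexposed) = 151/2156 = 0.070037
PN = (p₁ − p₀)/p₁ = (0.23096 − 0.070037) / 0.23096 ≈ 0.69676.
Attributable cases ≈ PN × (exposed cases) = 0.69676 × 746 ≈ 519.78.

about 520 cases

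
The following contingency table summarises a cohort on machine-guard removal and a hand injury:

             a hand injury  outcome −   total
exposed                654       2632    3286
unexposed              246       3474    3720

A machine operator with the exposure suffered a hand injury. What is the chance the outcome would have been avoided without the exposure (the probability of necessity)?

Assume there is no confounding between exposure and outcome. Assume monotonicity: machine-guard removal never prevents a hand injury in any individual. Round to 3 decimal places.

PN ≈ 0.668

p₁ = P(outcome | exposed) = 654/3286 = 0.19903
p₀ = P(outcome | unexposed) = 246/3720 = 0.066129
Under exogeneity and monotonicity, PN = (p₁ − p₀)/p₁.
PN = (0.19903 − 0.066129) / 0.19903 ≈ 0.6677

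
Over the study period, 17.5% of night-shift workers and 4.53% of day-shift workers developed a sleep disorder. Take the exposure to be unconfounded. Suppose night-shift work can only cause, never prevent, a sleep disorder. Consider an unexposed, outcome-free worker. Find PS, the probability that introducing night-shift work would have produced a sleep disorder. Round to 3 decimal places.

p₁ = 0.175, p₀ = 0.0453.
Under exogeneity and monotonicity, PS = (p₁ − p₀) / (1 − p₀).
PS = (0.175 − 0.0453) / (1 − 0.0453) = 0.1297 / 0.9547 ≈ 0.1359

PS ≈ 0.136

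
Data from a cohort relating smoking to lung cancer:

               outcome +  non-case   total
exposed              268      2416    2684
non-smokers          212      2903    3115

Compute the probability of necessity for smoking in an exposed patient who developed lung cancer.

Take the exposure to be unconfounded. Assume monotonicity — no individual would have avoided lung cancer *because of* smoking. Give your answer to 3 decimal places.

p₁ = P(outcome | exposed) = 268/2684 = 0.099851
p₀ = P(outcome | unexposed) = 212/3115 = 0.068058
Under exogeneity and monotonicity, PN = (p₁ − p₀) / p₁.
PN = (0.099851 − 0.068058) / 0.099851 = 0.031793 / 0.099851 ≈ 0.3184

PN ≈ 0.318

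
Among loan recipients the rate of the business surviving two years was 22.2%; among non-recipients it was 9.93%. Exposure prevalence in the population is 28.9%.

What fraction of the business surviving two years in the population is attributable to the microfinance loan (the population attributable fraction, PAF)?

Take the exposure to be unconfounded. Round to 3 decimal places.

PAF ≈ 0.263

p₁ = 0.222, p₀ = 0.0993.
Overall risk P(Y=1) = π·p₁ + (1−π)·p₀ = 0.289×0.222 + 0.711×0.0993 = 0.13476.
Under exogeneity, PAF = [P(Y=1) − p₀] / P(Y=1).
PAF = (0.13476 − 0.0993) / 0.13476 ≈ 0.2631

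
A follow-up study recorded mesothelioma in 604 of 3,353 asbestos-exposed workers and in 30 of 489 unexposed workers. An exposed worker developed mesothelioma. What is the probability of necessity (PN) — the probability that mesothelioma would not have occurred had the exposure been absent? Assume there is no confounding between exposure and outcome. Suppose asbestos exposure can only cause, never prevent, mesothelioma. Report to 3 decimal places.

PN ≈ 0.659

p₁ = P(outcome | exposed) = 604/3353 = 0.18014
p₀ = P(outcome | unexposed) = 30/489 = 0.06135
Under exogeneity and monotonicity, PN = (p₁ − p₀) / p₁.
PN = (0.18014 − 0.06135) / 0.18014 = 0.11879 / 0.18014 ≈ 0.6594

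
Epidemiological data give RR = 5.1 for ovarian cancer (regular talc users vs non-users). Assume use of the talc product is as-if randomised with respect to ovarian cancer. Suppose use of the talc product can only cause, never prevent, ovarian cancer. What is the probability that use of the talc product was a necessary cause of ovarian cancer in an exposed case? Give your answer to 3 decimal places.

PN ≈ 0.804

Under exogeneity and monotonicity, PN = (RR − 1) / RR = 1 − 1/RR.
PN = (5.1 − 1) / 5.1 = 4.1 / 5.1 ≈ 0.8039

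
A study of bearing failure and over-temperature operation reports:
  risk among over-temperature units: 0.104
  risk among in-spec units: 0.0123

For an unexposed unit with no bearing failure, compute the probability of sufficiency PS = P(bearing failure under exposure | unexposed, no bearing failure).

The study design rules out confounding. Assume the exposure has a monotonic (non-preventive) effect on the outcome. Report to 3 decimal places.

PS ≈ 0.093

Let p₁ = 0.104, p₀ = 0.0123.
Under exogeneity and monotonicity, PS = (p₁ − p₀) / (1 − p₀).
PS = (0.104 − 0.0123) / (1 − 0.0123) = 0.0917 / 0.9877 ≈ 0.0928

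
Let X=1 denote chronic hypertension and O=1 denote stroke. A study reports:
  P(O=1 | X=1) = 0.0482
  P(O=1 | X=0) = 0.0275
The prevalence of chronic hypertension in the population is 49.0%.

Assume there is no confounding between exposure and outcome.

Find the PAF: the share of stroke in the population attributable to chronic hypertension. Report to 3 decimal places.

PAF ≈ 0.269

Let p₁ = 0.0482, p₀ = 0.0275.
Overall risk P(Y=1) = π·p₁ + (1−π)·p₀ = 0.49×0.0482 + 0.51×0.0275 = 0.037643.
Under exogeneity, PAF = [P(Y=1) − p₀] / P(Y=1).
PAF = (0.037643 − 0.0275) / 0.037643 ≈ 0.2695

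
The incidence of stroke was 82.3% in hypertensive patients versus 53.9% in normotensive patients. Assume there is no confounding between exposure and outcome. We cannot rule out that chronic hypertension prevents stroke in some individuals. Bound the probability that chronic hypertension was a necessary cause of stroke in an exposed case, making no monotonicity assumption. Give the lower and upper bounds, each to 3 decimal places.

0.345 ≤ PN ≤ 0.560

p₁ = 0.823, p₀ = 0.539.
Under exogeneity alone the bounds on PN are max{0,(p₁−p₀)/p₁} ≤ PN ≤ min{1,(1−p₀)/p₁}.
  lower = (p₁ − p₀)/p₁ = 0.284 / 0.823 ≈ 0.3451
  upper = min{1, (1 − p₀)/p₁} = 0.461 / 0.823 ≈ 0.5601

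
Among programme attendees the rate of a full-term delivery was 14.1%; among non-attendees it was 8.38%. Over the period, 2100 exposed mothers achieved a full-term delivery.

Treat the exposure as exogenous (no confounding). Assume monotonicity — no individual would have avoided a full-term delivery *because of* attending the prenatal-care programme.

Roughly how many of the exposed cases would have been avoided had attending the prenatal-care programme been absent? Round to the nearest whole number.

about 852 cases

p₁ = 0.141, p₀ = 0.0838.
PN = (p₁ − p₀)/p₁ = (0.141 − 0.0838) / 0.141 ≈ 0.40567.
Attributable cases ≈ PN × (exposed cases) = 0.40567 × 2100 ≈ 851.91.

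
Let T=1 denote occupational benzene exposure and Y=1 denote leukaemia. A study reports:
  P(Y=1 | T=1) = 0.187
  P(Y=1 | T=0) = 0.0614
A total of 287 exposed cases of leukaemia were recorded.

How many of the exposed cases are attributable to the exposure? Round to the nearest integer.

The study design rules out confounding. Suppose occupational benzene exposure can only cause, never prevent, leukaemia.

about 193 cases

Let p₁ = 0.187, p₀ = 0.0614.
PN = (p₁ − p₀)/p₁ = (0.187 − 0.0614) / 0.187 ≈ 0.67166.
Attributable cases ≈ PN × (exposed cases) = 0.67166 × 287 ≈ 192.77.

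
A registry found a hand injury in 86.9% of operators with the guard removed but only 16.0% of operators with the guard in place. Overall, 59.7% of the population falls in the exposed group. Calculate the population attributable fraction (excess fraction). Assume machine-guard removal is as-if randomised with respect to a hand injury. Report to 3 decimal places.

p₁ = 0.869, p₀ = 0.16.
Overall risk P(Y=1) = π·p₁ + (1−π)·p₀ = 0.597×0.869 + 0.403×0.16 = 0.58327.
Under exogeneity, PAF = [P(Y=1) − p₀] / P(Y=1).
PAF = (0.58327 − 0.16) / 0.58327 ≈ 0.7257

PAF ≈ 0.726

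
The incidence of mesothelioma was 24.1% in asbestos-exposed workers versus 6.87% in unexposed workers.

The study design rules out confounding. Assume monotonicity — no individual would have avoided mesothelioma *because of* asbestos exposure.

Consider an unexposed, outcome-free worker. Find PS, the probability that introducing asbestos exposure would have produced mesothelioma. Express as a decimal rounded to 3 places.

PS ≈ 0.185

p₁ = 0.241, p₀ = 0.0687.
Under exogeneity and monotonicity, PS = (p₁ − p₀) / (1 − p₀).
PS = (0.241 − 0.0687) / (1 − 0.0687) = 0.1723 / 0.9313 ≈ 0.1850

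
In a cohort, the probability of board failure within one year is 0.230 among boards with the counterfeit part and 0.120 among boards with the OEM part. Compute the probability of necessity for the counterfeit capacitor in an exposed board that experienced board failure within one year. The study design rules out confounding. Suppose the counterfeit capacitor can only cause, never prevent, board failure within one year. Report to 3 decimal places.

PN ≈ 0.478

Let p₁ = 0.23, p₀ = 0.12.
Under exogeneity and monotonicity, PN = (p₁ − p₀) / p₁.
PN = (0.23 − 0.12) / 0.23 = 0.11 / 0.23 ≈ 0.4783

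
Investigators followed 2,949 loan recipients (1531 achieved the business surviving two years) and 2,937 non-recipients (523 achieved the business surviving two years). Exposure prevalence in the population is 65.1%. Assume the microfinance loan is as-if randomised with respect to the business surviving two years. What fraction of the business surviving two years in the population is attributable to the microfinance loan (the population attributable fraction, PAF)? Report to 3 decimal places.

p₁ = P(outcome | exposed) = 1531/2949 = 0.51916
p₀ = P(outcome | unexposed) = 523/2937 = 0.17807
Overall risk P(Y=1) = π·p₁ + (1−π)·p₀ = 0.651×0.51916 + 0.349×0.17807 = 0.40012.
Under exogeneity, PAF = [P(Y=1) − p₀] / P(Y=1).
PAF = (0.40012 − 0.17807) / 0.40012 ≈ 0.5550

PAF ≈ 0.555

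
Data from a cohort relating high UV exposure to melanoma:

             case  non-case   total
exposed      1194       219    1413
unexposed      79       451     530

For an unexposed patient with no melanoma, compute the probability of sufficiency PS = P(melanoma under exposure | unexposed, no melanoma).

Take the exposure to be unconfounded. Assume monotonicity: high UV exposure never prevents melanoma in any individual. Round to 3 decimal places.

p₁ = P(outcome | exposed) = 1194/1413 = 0.84501
p₀ = P(outcome | unexposed) = 79/530 = 0.14906
Under exogeneity and monotonicity, PS = (p₁ − p₀)/(1 − p₀).
PS = (0.84501 − 0.14906) / 0.85094 ≈ 0.8179

PS ≈ 0.818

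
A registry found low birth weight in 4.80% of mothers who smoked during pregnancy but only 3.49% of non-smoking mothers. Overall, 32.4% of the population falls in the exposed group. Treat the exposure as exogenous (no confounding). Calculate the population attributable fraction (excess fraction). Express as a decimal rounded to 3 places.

p₁ = 0.048, p₀ = 0.0349.
Overall risk P(Y=1) = π·p₁ + (1−π)·p₀ = 0.324×0.048 + 0.676×0.0349 = 0.039144.
Under exogeneity, PAF = [P(Y=1) − p₀] / P(Y=1).
PAF = (0.039144 − 0.0349) / 0.039144 ≈ 0.1084

PAF ≈ 0.108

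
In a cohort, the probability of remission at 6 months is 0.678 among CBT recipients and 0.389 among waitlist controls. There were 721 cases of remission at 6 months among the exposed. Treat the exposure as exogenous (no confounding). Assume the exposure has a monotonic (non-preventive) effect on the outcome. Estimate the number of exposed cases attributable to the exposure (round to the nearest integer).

about 307 cases

Let p₁ = 0.678, p₀ = 0.389.
PN = (p₁ − p₀)/p₁ = (0.678 − 0.389) / 0.678 ≈ 0.42625.
Attributable cases ≈ PN × (exposed cases) = 0.42625 × 721 ≈ 307.33.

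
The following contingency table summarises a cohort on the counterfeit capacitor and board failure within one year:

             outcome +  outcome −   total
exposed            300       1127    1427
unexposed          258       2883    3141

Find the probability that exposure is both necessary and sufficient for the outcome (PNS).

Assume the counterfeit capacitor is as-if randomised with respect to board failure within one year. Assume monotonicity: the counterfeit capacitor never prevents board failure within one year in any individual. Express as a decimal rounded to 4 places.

PNS ≈ 0.1281

p₁ = P(outcome | exposed) = 300/1427 = 0.21023
p₀ = P(outcome | unexposed) = 258/3141 = 0.082139
Under exogeneity and monotonicity, PNS = p₁ − p₀.
PNS = 0.21023 − 0.082139 = 0.12809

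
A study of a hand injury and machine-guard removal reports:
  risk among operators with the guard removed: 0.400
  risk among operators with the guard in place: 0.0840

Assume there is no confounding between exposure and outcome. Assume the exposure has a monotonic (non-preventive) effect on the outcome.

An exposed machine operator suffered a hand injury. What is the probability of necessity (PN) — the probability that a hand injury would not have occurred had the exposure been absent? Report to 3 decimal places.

Let p₁ = 0.4, p₀ = 0.084.
Under exogeneity and monotonicity, PN = (p₁ − p₀) / p₁.
PN = (0.4 − 0.084) / 0.4 = 0.316 / 0.4 ≈ 0.7900

PN ≈ 0.790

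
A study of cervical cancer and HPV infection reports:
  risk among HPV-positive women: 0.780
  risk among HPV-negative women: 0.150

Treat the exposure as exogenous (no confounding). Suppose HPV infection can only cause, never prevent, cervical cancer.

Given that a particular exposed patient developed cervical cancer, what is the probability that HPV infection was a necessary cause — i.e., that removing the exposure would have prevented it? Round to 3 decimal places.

PN ≈ 0.808

Let p₁ = 0.78, p₀ = 0.15.
Under exogeneity and monotonicity, PN = (p₁ − p₀) / p₁.
PN = (0.78 − 0.15) / 0.78 = 0.63 / 0.78 ≈ 0.8077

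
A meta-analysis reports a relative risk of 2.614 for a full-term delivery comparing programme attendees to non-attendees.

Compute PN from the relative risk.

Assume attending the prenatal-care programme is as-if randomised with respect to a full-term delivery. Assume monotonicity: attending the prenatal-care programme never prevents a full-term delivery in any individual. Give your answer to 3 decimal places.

PN ≈ 0.617

Under exogeneity and monotonicity, PN = (RR − 1) / RR = 1 − 1/RR.
PN = (2.614 − 1) / 2.614 = 1.614 / 2.614 ≈ 0.6174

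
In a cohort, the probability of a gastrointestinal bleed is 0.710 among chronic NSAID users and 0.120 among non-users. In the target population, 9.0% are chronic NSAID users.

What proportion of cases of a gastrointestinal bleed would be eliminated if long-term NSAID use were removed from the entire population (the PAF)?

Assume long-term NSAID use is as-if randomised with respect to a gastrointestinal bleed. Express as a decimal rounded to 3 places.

Let p₁ = 0.71, p₀ = 0.12.
Overall risk P(Y=1) = π·p₁ + (1−π)·p₀ = 0.09×0.71 + 0.91×0.12 = 0.1731.
Under exogeneity, PAF = [P(Y=1) − p₀] / P(Y=1).
PAF = (0.1731 − 0.12) / 0.1731 ≈ 0.3068

PAF ≈ 0.307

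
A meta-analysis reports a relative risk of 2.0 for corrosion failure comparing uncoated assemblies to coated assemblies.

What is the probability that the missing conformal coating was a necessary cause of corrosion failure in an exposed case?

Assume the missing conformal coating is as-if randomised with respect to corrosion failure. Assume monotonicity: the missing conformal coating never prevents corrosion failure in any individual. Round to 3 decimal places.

PN ≈ 0.500

Under exogeneity and monotonicity, PN = (RR − 1) / RR = 1 − 1/RR.
PN = (2.0 − 1) / 2.0 = 1 / 2.0 ≈ 0.5000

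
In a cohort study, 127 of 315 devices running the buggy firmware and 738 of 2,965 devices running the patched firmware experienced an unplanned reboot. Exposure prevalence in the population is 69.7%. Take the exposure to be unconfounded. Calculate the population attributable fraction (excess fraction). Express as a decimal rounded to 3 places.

PAF ≈ 0.302

p₁ = P(outcome | exposed) = 127/315 = 0.40317
p₀ = P(outcome | unexposed) = 738/2965 = 0.2489
Overall risk P(Y=1) = π·p₁ + (1−π)·p₀ = 0.697×0.40317 + 0.303×0.2489 = 0.35643.
Under exogeneity, PAF = [P(Y=1) − p₀] / P(Y=1).
PAF = (0.35643 − 0.2489) / 0.35643 ≈ 0.3017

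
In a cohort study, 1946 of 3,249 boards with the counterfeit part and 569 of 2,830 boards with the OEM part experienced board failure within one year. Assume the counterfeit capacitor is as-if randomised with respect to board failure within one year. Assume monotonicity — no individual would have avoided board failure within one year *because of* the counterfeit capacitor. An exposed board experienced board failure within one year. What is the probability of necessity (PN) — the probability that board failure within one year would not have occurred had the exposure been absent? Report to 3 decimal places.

PN ≈ 0.664

p₁ = P(outcome | exposed) = 1946/3249 = 0.59895
p₀ = P(outcome | unexposed) = 569/2830 = 0.20106
Under exogeneity and monotonicity, PN = (p₁ − p₀) / p₁.
PN = (0.59895 − 0.20106) / 0.59895 = 0.39789 / 0.59895 ≈ 0.6643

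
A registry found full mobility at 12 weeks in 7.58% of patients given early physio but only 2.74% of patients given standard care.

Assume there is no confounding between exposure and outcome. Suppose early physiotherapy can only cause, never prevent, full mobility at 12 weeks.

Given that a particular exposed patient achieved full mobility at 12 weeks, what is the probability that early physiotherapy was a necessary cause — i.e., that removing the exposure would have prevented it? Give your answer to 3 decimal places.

PN ≈ 0.639

p₁ = 0.0758, p₀ = 0.0274.
Under exogeneity and monotonicity, PN = (p₁ − p₀) / p₁.
PN = (0.0758 − 0.0274) / 0.0758 = 0.0484 / 0.0758 ≈ 0.6385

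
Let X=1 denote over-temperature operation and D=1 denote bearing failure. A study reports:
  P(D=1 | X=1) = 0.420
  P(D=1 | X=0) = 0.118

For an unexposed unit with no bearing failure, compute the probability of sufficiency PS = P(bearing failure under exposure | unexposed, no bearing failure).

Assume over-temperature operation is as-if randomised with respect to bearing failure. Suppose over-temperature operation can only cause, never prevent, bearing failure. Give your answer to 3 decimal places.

Let p₁ = 0.42, p₀ = 0.118.
Under exogeneity and monotonicity, PS = (p₁ − p₀) / (1 − p₀).
PS = (0.42 − 0.118) / (1 − 0.118) = 0.302 / 0.882 ≈ 0.3424

PS ≈ 0.342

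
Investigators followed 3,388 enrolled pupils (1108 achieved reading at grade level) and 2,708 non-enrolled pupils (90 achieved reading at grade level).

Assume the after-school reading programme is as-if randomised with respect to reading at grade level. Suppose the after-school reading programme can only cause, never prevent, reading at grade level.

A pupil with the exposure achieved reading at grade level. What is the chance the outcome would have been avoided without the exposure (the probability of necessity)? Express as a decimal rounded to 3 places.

p₁ = P(outcome | exposed) = 1108/3388 = 0.32704
p₀ = P(outcome | unexposed) = 90/2708 = 0.033235
Under exogeneity and monotonicity, PN = (p₁ − p₀) / p₁.
PN = (0.32704 − 0.033235) / 0.32704 = 0.2938 / 0.32704 ≈ 0.8984

PN ≈ 0.898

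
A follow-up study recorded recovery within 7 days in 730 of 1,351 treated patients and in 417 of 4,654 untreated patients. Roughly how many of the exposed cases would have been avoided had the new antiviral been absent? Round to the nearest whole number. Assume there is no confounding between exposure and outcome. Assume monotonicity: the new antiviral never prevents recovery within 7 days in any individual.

about 609 cases

p₁ = P(outcome | exposed) = 730/1351 = 0.54034
p₀ = P(outcome | unexposed) = 417/4654 = 0.0896
PN = (p₁ − p₀)/p₁ = (0.54034 − 0.0896) / 0.54034 ≈ 0.83418.
Attributable cases ≈ PN × (exposed cases) = 0.83418 × 730 ≈ 608.95.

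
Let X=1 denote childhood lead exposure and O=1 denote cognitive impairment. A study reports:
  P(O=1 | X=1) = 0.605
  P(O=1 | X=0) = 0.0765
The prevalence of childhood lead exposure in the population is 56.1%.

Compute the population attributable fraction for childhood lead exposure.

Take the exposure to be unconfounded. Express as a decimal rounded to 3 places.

Let p₁ = 0.605, p₀ = 0.0765.
Overall risk P(Y=1) = π·p₁ + (1−π)·p₀ = 0.561×0.605 + 0.439×0.0765 = 0.37299.
Under exogeneity, PAF = [P(Y=1) − p₀] / P(Y=1).
PAF = (0.37299 − 0.0765) / 0.37299 ≈ 0.7949

PAF ≈ 0.795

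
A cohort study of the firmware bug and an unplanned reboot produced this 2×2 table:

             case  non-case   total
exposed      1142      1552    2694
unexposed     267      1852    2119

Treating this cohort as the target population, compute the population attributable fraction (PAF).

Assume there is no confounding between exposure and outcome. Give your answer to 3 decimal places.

p₁ = P(outcome | exposed) = 1142/2694 = 0.4239
p₀ = P(outcome | unexposed) = 267/2119 = 0.126
Exposure prevalence π = 2694/4813 = 0.55973; overall risk P(Y=1) = 0.29275.
Under exogeneity, PAF = [P(Y=1) − p₀]/P(Y=1).
PAF = (0.29275 − 0.126) / 0.29275 ≈ 0.5696

PAF ≈ 0.570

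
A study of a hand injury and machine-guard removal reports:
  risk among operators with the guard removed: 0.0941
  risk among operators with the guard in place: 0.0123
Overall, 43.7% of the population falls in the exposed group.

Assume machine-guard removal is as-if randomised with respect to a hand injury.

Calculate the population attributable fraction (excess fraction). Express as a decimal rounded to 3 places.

PAF ≈ 0.744

Let p₁ = 0.0941, p₀ = 0.0123.
Overall risk P(Y=1) = π·p₁ + (1−π)·p₀ = 0.437×0.0941 + 0.563×0.0123 = 0.048047.
Under exogeneity, PAF = [P(Y=1) − p₀] / P(Y=1).
PAF = (0.048047 − 0.0123) / 0.048047 ≈ 0.7440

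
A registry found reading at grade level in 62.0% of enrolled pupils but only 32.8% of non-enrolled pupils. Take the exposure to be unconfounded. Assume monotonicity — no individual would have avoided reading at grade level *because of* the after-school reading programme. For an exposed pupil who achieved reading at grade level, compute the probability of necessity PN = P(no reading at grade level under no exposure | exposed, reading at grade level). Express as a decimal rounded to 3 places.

PN ≈ 0.471

p₁ = 0.62, p₀ = 0.328.
Under exogeneity and monotonicity, PN = (p₁ − p₀) / p₁.
PN = (0.62 − 0.328) / 0.62 = 0.292 / 0.62 ≈ 0.4710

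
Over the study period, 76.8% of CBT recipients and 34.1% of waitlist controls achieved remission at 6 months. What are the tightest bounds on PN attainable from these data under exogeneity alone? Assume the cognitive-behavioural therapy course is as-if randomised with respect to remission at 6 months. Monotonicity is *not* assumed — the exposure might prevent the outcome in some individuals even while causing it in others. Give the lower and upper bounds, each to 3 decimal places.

0.556 ≤ PN ≤ 0.858

p₁ = 0.768, p₀ = 0.341.
Under exogeneity alone the bounds on PN are max{0,(p₁−p₀)/p₁} ≤ PN ≤ min{1,(1−p₀)/p₁}.
  lower = (p₁ − p₀)/p₁ = 0.427 / 0.768 ≈ 0.5560
  upper = min{1, (1 − p₀)/p₁} = 0.659 / 0.768 ≈ 0.8581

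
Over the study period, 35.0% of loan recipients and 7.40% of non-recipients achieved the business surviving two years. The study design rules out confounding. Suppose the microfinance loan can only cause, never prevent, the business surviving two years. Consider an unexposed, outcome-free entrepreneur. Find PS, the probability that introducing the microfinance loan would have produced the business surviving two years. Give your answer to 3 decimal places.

p₁ = 0.35, p₀ = 0.074.
Under exogeneity and monotonicity, PS = (p₁ − p₀) / (1 − p₀).
PS = (0.35 − 0.074) / (1 − 0.074) = 0.276 / 0.926 ≈ 0.2981

PS ≈ 0.298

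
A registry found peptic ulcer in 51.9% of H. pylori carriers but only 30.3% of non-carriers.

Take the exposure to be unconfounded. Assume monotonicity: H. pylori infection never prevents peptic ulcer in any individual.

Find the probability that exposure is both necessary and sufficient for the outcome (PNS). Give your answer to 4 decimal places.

PNS ≈ 0.2160

p₁ = 0.519, p₀ = 0.303.
Under exogeneity and monotonicity, PNS = p₁ − p₀.
PNS = 0.519 − 0.303 = 0.216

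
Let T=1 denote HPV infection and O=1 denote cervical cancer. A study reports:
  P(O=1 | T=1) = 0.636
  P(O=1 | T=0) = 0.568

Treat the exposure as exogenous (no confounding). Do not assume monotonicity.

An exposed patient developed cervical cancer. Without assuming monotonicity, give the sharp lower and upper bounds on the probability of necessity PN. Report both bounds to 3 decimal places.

0.107 ≤ PN ≤ 0.679

Let p₁ = 0.636, p₀ = 0.568.
Under exogeneity alone the bounds on PN are max{0,(p₁−p₀)/p₁} ≤ PN ≤ min{1,(1−p₀)/p₁}.
  lower = (p₁ − p₀)/p₁ = 0.068 / 0.636 ≈ 0.1069
  upper = min{1, (1 − p₀)/p₁} = 0.432 / 0.636 ≈ 0.6792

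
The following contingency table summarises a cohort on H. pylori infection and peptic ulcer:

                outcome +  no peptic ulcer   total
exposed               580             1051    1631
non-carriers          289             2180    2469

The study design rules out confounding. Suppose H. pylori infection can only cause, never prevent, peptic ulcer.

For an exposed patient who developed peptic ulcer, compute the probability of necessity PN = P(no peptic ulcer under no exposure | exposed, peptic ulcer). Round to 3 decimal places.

p₁ = P(outcome | exposed) = 580/1631 = 0.35561
p₀ = P(outcome | unexposed) = 289/2469 = 0.11705
Under exogeneity and monotonicity, PN = (p₁ − p₀)/p₁.
PN = (0.35561 − 0.11705) / 0.35561 ≈ 0.6708

PN ≈ 0.671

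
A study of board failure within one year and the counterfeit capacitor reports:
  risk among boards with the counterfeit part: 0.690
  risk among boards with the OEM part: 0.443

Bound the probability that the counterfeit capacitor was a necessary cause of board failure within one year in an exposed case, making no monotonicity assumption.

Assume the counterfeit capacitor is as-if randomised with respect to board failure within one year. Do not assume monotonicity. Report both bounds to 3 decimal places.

Let p₁ = 0.69, p₀ = 0.443.
Under exogeneity alone the bounds on PN are max{0,(p₁−p₀)/p₁} ≤ PN ≤ min{1,(1−p₀)/p₁}.
  lower = (p₁ − p₀)/p₁ = 0.247 / 0.69 ≈ 0.3580
  upper = min{1, (1 − p₀)/p₁} = 0.557 / 0.69 ≈ 0.8072

0.358 ≤ PN ≤ 0.807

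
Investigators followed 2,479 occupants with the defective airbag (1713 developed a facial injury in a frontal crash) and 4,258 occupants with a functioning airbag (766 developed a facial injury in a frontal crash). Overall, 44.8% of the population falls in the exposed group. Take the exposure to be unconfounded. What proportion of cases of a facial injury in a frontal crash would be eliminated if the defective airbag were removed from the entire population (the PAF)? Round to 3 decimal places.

p₁ = P(outcome | exposed) = 1713/2479 = 0.691
p₀ = P(outcome | unexposed) = 766/4258 = 0.1799
Overall risk P(Y=1) = π·p₁ + (1−π)·p₀ = 0.448×0.691 + 0.552×0.1799 = 0.40887.
Under exogeneity, PAF = [P(Y=1) − p₀] / P(Y=1).
PAF = (0.40887 − 0.1799) / 0.40887 ≈ 0.5600

PAF ≈ 0.560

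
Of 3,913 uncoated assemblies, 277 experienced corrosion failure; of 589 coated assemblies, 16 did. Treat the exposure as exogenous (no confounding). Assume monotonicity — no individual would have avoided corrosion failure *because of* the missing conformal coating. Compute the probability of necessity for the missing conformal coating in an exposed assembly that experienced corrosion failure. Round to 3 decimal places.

p₁ = P(outcome | exposed) = 277/3913 = 0.07079
p₀ = P(outcome | unexposed) = 16/589 = 0.027165
Under exogeneity and monotonicity, PN = (p₁ − p₀) / p₁.
PN = (0.07079 − 0.027165) / 0.07079 = 0.043625 / 0.07079 ≈ 0.6163

PN ≈ 0.616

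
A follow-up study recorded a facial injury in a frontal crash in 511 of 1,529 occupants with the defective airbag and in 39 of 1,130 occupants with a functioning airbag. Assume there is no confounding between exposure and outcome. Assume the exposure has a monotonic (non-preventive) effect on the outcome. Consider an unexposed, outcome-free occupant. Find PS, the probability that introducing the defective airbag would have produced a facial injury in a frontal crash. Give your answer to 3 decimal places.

p₁ = P(outcome | exposed) = 511/1529 = 0.33421
p₀ = P(outcome | unexposed) = 39/1130 = 0.034513
Under exogeneity and monotonicity, PS = (p₁ − p₀) / (1 − p₀).
PS = (0.33421 − 0.034513) / (1 − 0.034513) = 0.29969 / 0.96549 ≈ 0.3104

PS ≈ 0.310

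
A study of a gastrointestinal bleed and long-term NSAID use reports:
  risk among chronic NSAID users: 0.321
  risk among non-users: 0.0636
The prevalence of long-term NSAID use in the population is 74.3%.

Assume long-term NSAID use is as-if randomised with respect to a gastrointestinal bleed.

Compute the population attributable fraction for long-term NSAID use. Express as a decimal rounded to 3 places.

Let p₁ = 0.321, p₀ = 0.0636.
Overall risk P(Y=1) = π·p₁ + (1−π)·p₀ = 0.743×0.321 + 0.257×0.0636 = 0.25485.
Under exogeneity, PAF = [P(Y=1) − p₀] / P(Y=1).
PAF = (0.25485 − 0.0636) / 0.25485 ≈ 0.7504

PAF ≈ 0.750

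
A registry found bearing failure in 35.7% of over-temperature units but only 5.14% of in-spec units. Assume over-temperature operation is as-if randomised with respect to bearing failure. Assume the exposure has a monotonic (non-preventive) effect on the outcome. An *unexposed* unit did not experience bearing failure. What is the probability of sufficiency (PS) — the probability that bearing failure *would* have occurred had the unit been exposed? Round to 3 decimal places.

PS ≈ 0.322

p₁ = 0.357, p₀ = 0.0514.
Under exogeneity and monotonicity, PS = (p₁ − p₀) / (1 − p₀).
PS = (0.357 − 0.0514) / (1 − 0.0514) = 0.3056 / 0.9486 ≈ 0.3222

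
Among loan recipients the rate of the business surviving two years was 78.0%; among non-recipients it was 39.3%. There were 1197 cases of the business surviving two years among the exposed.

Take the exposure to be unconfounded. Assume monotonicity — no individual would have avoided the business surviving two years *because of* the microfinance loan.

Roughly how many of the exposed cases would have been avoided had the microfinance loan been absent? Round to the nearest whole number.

p₁ = 0.78, p₀ = 0.393.
PN = (p₁ − p₀)/p₁ = (0.78 − 0.393) / 0.78 ≈ 0.49615.
Attributable cases ≈ PN × (exposed cases) = 0.49615 × 1197 ≈ 593.90.

about 594 cases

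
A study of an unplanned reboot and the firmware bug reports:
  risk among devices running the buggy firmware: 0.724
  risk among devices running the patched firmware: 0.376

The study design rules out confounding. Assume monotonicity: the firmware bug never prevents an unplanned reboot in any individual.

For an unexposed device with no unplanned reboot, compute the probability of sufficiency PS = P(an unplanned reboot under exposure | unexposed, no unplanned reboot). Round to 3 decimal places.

PS ≈ 0.558

Let p₁ = 0.724, p₀ = 0.376.
Under exogeneity and monotonicity, PS = (p₁ − p₀) / (1 − p₀).
PS = (0.724 − 0.376) / (1 − 0.376) = 0.348 / 0.624 ≈ 0.5577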